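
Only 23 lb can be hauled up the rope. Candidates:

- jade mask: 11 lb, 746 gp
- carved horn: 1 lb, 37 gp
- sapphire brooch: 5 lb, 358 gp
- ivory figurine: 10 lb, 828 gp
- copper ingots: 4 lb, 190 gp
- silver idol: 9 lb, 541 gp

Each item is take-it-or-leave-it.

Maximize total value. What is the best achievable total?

Filling by ratio: carved horn + sapphire brooch + ivory figurine + copper ingots for 1413, with 3 lb left unused.
Replace sapphire brooch and copper ingots with jade mask: the trade gains 198 net, giving 1611 at 22 lb.
That's the maximum — no swap from here does better than 1611.

1611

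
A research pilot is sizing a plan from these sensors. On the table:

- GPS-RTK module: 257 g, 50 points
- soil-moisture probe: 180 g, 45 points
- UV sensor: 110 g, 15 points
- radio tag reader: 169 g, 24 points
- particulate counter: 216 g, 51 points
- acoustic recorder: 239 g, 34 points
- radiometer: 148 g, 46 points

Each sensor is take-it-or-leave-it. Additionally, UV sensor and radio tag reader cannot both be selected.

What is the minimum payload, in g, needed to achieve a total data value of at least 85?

Minimise g subject to total data value ≥ 85.
soil-moisture probe + radiometer reaches 91 using 328 g.
Below 328 g the best achievable stays under 85.

328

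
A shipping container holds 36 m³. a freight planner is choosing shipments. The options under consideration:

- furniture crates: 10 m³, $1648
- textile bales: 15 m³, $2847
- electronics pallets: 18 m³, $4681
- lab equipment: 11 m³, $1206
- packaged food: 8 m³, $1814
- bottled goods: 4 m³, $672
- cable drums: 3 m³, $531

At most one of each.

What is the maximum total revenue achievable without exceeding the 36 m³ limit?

8143

Ranking by ratio (revenue/m³): electronics pallets 260.06, packaged food 226.75, textile bales 189.80, cable drums 177.00.
Filling by ratio: electronics pallets + packaged food + bottled goods + cable drums for 7698, with 3 m³ left unused.
The 7 m³ tied up in bottled goods and cable drums is better spent on furniture crates — total rises to 8143 (36 m³).
Runner-up textile bales + electronics pallets + cable drums tops out at 8059.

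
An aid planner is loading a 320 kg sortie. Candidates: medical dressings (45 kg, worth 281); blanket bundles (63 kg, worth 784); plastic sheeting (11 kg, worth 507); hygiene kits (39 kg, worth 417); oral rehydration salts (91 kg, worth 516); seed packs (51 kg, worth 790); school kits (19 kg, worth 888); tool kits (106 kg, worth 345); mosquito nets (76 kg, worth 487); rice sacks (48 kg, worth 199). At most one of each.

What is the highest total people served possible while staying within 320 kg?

4183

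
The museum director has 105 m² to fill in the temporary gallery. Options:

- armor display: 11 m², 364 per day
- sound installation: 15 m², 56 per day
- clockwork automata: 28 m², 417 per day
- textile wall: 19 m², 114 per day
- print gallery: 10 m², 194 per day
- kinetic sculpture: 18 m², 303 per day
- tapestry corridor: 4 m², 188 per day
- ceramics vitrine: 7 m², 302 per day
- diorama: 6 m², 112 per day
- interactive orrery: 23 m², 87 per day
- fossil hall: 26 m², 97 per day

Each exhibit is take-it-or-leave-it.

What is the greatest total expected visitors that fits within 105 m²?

1994

Taking armor display + clockwork automata + textile wall + print gallery + kinetic sculpture + tapestry corridor + ceramics vitrine + diorama: 103 m² used, 1994 in expected visitors.
Next best is armor display + sound installation + clockwork automata + print gallery + kinetic sculpture + tapestry corridor + ceramics vitrine + diorama at 1936 (99 m²) — short by 58.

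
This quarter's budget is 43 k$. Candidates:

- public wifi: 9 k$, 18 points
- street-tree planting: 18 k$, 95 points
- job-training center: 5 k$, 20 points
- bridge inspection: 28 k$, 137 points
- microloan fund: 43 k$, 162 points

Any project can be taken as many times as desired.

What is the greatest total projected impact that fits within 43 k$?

210

2×street-tree planting + job-training center uses 41 of the 43 k$ and totals 210.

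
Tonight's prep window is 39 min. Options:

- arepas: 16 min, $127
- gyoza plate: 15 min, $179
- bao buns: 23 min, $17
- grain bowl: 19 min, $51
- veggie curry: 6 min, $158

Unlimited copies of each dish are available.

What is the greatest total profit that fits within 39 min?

948

Taking 6×veggie curry: 36 min used, 948 in profit.
Every other selection either busts 39 min or fails to beat 948.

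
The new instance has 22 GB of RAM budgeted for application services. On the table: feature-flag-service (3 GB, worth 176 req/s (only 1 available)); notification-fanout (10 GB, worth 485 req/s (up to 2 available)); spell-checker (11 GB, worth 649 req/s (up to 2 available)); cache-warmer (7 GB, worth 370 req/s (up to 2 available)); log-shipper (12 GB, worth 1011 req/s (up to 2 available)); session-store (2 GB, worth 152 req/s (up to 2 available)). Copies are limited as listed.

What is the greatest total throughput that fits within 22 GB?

Filling by ratio: feature-flag-service + log-shipper + 2×session-store for 1491, with 3 GB left unused.
Dropping 2×session-store frees 4 GB; slotting in cache-warmer (7 GB) lifts the total to 1557 at 22 GB.
That's the maximum — no swap from here does better than 1557.

1557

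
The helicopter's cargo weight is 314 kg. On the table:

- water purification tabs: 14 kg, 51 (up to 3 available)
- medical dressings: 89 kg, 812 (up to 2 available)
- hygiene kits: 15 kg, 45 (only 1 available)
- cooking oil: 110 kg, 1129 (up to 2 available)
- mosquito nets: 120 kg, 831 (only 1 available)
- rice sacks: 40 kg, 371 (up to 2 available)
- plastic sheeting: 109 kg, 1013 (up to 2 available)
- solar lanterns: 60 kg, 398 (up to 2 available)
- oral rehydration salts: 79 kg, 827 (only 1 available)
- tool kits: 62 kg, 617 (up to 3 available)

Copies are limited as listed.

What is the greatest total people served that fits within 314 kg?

Ranking by ratio (people served/kg): oral rehydration salts 10.47, cooking oil 10.26, tool kits 9.95, plastic sheeting 9.29.
A density-first pass picks water purification tabs + 2×cooking oil + oral rehydration salts — 3136 at 313 kg.
Dropping water purification tabs and cooking oil frees 124 kg; slotting in 2×tool kits (124 kg) lifts the total to 3190 at 313 kg.

3190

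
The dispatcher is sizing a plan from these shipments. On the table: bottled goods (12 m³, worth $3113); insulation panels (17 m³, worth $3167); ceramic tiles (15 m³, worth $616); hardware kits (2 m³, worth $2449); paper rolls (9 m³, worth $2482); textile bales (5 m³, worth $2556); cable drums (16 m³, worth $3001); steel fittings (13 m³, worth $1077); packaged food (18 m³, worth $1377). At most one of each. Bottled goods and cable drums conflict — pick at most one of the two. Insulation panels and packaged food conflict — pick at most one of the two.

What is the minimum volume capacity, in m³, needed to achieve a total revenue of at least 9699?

28

Look for the lowest-volume combination reaching 9699.
Taking bottled goods + hardware kits + paper rolls + textile bales gives 10600 (≥ 9699) for 28 m³.
Below 28 m³ the best achievable stays under 9699.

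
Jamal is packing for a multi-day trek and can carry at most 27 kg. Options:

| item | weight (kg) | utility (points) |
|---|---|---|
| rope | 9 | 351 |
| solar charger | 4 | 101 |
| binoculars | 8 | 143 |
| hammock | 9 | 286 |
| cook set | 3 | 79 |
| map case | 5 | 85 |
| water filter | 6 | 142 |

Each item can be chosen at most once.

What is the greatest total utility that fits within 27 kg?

858

The ratio heuristic lands on rope + solar charger + hammock + cook set (817) but leaves 2 kg idle.
The 4 kg tied up in solar charger is better spent on water filter — total rises to 858 (27 kg).
The closest alternative, rope + solar charger + hammock + map case, reaches only 823.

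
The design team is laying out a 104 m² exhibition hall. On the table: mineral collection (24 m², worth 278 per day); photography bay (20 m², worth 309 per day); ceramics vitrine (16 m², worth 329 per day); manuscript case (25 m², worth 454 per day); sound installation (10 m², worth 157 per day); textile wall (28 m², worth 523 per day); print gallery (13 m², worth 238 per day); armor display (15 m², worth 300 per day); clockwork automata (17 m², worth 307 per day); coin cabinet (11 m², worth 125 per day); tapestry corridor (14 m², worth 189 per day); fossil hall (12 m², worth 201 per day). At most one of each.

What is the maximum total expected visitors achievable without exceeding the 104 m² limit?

1915

Filling by ratio: ceramics vitrine + manuscript case + textile wall + print gallery + armor display for 1844, with 7 m² left unused.
The 13 m² tied up in print gallery is better spent on photography bay — total rises to 1915 (104 m²).
The closest alternative, ceramics vitrine + manuscript case + textile wall + armor display + clockwork automata, reaches only 1913.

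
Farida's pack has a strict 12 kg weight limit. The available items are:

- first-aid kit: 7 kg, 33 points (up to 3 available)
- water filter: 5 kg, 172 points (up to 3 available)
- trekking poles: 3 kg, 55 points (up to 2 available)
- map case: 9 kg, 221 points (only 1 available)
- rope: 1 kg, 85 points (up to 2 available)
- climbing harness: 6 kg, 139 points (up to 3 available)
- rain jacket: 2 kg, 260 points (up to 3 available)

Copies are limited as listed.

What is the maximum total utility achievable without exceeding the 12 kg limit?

1037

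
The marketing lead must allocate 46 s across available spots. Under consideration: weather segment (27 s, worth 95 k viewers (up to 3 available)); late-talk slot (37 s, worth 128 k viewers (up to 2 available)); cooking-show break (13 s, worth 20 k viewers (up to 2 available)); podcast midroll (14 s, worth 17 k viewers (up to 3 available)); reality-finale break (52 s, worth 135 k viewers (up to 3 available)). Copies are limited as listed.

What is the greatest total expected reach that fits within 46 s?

128

Taking the top-ratio spots first gives weather segment + cooking-show break for 115 (40 s).
Replace weather segment and cooking-show break with late-talk slot: the trade gains 13 net, giving 128 at 37 s.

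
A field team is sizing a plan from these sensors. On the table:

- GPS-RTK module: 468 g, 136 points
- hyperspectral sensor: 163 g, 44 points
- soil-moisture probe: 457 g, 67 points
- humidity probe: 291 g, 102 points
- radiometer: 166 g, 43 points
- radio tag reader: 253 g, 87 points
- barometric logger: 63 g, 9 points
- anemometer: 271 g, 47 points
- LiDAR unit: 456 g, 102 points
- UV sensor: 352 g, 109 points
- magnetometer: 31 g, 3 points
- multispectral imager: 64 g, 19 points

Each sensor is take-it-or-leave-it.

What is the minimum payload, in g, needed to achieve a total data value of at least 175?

544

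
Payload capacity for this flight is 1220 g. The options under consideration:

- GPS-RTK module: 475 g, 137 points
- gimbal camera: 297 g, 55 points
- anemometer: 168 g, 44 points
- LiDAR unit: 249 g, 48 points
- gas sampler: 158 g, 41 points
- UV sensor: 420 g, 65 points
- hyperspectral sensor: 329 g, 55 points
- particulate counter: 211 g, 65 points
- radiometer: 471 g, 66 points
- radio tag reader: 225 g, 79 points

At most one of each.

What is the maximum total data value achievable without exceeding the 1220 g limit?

Ranking by ratio (data value/g): radio tag reader 0.35, particulate counter 0.31, GPS-RTK module 0.29, anemometer 0.26.
A density-first pass picks GPS-RTK module + anemometer + particulate counter + radio tag reader — 325 at 1079 g.
Dropping anemometer frees 168 g; slotting in gimbal camera (297 g) lifts the total to 336 at 1208 g.

336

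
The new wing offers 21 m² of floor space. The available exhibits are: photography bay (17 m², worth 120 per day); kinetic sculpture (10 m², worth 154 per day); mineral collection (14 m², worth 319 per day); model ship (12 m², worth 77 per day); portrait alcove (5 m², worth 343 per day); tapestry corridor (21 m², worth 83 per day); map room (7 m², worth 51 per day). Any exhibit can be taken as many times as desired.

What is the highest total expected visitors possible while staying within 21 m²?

1372

Best packing: 4×portrait alcove — 20 m², 1372 total.
The spare 1 m² is too small for any remaining exhibit, and no exchange beats 1372.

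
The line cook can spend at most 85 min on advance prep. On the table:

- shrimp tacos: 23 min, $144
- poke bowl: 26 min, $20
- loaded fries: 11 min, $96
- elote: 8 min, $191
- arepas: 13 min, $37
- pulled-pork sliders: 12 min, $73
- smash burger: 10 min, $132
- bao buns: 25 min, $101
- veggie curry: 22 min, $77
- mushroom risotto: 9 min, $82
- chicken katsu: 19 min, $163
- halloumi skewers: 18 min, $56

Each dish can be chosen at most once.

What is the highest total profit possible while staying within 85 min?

808

Density check — elote 23.88, smash burger 13.20, mushroom risotto 9.11, loaded fries 8.73 are the best per min.
Taking shrimp tacos + loaded fries + elote + smash burger + mushroom risotto + chicken katsu: 80 min used, 808 in profit.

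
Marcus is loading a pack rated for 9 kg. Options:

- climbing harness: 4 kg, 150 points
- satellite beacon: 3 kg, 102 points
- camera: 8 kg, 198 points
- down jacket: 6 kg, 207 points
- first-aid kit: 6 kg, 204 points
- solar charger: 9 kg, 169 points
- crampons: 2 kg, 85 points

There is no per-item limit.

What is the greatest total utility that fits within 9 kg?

357

Greedy by ratio would take 4×crampons: 8 kg used, total 340.
Replace crampons with satellite beacon: the trade gains 17 net, giving 357 at 9 kg.
Every other selection either busts 9 kg or fails to beat 357.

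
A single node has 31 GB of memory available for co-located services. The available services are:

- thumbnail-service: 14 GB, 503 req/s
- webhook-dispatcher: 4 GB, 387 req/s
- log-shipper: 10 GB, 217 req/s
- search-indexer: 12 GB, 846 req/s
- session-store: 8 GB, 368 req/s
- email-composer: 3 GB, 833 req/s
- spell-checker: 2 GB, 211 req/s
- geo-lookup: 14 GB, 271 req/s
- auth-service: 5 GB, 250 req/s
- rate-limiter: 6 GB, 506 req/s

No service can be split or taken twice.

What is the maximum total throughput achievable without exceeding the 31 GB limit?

By throughput per GB: email-composer 277.67, spell-checker 105.50, webhook-dispatcher 96.75 lead.
Filling by ratio: webhook-dispatcher + search-indexer + email-composer + spell-checker + rate-limiter for 2783, with 4 GB left unused.
The 2 GB tied up in spell-checker is better spent on auth-service — total rises to 2822 (30 GB).
The closest alternative, webhook-dispatcher + search-indexer + email-composer + spell-checker + rate-limiter, reaches only 2783.

2822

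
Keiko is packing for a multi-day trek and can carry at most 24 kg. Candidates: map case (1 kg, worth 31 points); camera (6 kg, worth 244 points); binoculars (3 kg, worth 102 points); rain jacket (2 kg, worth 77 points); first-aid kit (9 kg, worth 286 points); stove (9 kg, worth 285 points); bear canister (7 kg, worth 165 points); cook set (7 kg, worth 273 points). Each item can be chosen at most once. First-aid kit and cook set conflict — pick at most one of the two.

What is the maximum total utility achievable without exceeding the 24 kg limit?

879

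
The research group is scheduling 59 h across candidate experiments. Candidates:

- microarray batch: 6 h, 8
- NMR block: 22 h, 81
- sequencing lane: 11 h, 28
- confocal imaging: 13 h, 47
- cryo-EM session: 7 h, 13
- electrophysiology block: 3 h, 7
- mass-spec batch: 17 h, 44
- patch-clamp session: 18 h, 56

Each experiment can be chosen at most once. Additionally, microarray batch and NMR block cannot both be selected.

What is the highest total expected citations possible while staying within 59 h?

191

By expected citations per h: NMR block 3.68, confocal imaging 3.62, patch-clamp session 3.11, mass-spec batch 2.59 lead.
NMR block + confocal imaging + electrophysiology block + patch-clamp session uses 56 of the 59 h and totals 191.
Runner-up NMR block + confocal imaging + cryo-EM session + mass-spec batch tops out at 185.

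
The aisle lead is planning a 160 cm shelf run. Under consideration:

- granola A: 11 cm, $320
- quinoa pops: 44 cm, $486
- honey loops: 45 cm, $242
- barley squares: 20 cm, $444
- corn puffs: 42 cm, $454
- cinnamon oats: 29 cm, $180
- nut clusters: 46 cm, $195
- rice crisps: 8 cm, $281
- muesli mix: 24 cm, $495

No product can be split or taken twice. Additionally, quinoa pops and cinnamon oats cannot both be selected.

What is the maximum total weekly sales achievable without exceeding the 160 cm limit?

2480

Ranking by ratio (weekly sales/cm): rice crisps 35.12, granola A 29.09, barley squares 22.20.
Granola A + quinoa pops + barley squares + corn puffs + rice crisps + muesli mix uses 149 of the 160 cm and totals 2480.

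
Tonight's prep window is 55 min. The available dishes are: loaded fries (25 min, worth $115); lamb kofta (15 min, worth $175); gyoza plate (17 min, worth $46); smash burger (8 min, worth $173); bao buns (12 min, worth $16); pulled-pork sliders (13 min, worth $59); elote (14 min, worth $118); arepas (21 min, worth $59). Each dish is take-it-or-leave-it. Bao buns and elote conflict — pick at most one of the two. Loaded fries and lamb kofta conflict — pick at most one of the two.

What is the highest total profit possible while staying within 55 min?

525

Density check — smash burger 21.62, lamb kofta 11.67, elote 8.43 are the best per min.
Lamb kofta + smash burger + pulled-pork sliders + elote uses 50 of the 55 min and totals 525.
The closest alternative, lamb kofta + gyoza plate + smash burger + elote, reaches only 512.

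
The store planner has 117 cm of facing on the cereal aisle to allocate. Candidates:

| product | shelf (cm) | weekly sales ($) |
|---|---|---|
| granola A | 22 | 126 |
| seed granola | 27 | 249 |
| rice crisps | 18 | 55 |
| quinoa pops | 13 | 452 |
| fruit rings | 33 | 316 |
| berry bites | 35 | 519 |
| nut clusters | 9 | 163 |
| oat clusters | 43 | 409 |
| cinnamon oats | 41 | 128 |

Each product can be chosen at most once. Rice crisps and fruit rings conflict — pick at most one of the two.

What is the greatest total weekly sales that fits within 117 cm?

1699

Taking seed granola + quinoa pops + fruit rings + berry bites + nut clusters: 117 cm used, 1699 in weekly sales.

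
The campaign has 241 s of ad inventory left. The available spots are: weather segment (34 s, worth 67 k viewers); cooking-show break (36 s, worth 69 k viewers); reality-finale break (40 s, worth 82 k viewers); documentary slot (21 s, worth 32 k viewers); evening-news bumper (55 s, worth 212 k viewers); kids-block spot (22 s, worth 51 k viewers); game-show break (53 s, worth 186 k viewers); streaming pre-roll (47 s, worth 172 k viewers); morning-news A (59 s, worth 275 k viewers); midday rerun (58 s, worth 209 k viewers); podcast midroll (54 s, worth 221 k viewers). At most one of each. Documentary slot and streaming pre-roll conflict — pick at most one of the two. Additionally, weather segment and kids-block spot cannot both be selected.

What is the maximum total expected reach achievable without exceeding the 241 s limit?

Best packing: evening-news bumper + kids-block spot + streaming pre-roll + morning-news A + podcast midroll — 237 s, 931 total.
The closest alternative, kids-block spot + streaming pre-roll + morning-news A + midday rerun + podcast midroll, reaches only 928.

931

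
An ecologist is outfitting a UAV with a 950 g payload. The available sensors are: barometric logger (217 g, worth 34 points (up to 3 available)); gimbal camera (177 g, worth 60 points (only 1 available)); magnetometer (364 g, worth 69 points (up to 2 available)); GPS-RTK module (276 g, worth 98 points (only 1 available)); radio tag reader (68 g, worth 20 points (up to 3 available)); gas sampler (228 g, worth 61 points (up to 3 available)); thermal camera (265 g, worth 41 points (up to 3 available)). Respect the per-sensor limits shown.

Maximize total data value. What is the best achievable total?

280

Ranking by ratio (data value/g): GPS-RTK module 0.36, gimbal camera 0.34, radio tag reader 0.29.
The ratio heuristic lands on gimbal camera + GPS-RTK module + 3×radio tag reader + gas sampler (279) but leaves 65 g idle.
Dropping gimbal camera frees 177 g; slotting in gas sampler (228 g) lifts the total to 280 at 936 g.
Every other selection either busts 950 g or exceeds an availability limit or fails to beat 280.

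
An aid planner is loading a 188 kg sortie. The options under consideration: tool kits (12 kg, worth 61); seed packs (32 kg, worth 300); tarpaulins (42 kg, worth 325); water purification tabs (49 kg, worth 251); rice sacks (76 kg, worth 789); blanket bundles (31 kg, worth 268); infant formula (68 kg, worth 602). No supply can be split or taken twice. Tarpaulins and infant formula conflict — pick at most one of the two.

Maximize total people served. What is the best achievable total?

1752

Ranking by ratio (people served/kg): rice sacks 10.38, seed packs 9.38, infant formula 8.85, blanket bundles 8.65.
Taking tool kits + seed packs + rice sacks + infant formula: 188 kg used, 1752 in people served.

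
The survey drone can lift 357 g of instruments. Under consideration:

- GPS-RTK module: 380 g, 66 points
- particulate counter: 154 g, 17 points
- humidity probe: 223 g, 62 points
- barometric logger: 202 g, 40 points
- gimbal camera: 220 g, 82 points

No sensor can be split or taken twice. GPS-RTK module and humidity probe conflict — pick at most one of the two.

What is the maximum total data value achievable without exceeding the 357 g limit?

82

Ranking by ratio (data value/g): gimbal camera 0.37, humidity probe 0.28, barometric logger 0.20.
Best packing: gimbal camera — 220 g, 82 total.
Runner-up humidity probe tops out at 62.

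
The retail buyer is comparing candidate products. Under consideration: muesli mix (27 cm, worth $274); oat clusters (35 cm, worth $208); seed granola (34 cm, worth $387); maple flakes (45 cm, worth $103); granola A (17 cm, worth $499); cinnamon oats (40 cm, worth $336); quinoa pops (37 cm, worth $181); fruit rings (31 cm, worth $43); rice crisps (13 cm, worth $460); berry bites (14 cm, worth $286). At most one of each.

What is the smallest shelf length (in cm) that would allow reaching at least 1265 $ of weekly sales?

Need the lightest bundle worth ≥ 1265.
seed granola + granola A + rice crisps reaches 1346 using 64 cm.
Any bundle with less than 64 cm falls short of 1265.

64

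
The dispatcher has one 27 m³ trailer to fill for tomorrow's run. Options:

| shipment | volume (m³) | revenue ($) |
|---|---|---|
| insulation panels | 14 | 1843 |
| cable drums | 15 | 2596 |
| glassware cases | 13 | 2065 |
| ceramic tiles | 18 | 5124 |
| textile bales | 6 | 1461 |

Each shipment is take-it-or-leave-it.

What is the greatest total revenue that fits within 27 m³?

6585

Ceramic tiles + textile bales uses 24 of the 27 m³ and totals 6585.
Every other selection either busts 27 m³ or fails to beat 6585.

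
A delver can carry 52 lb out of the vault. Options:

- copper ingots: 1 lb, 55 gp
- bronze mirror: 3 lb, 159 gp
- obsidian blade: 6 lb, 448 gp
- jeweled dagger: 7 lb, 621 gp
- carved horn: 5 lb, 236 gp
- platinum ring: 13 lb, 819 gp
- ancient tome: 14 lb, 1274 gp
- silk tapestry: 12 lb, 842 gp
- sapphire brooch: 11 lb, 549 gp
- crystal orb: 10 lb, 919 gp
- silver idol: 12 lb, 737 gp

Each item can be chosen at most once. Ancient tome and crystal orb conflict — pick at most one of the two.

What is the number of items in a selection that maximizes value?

Best achievable value is 4004.
One optimal bundle: obsidian blade + jeweled dagger + platinum ring + ancient tome + silk tapestry (52 lb).
Any selection reaching 4004 contains exactly 5 items.

5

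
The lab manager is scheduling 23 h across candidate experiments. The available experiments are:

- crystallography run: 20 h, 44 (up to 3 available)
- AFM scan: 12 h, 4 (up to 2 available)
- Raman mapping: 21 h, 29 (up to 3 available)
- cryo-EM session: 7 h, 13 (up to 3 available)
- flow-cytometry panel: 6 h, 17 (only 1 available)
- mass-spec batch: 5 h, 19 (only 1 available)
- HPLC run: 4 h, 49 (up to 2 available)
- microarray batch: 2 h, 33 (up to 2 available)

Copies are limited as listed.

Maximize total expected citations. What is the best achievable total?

200

Flow-cytometry panel + mass-spec batch + 2×HPLC run + 2×microarray batch uses 23 of the 23 h and totals 200.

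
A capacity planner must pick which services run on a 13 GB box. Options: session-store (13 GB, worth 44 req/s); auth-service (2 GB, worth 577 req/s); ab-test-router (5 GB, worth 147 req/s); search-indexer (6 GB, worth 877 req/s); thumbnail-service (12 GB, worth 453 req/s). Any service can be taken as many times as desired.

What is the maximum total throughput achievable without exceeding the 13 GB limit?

3462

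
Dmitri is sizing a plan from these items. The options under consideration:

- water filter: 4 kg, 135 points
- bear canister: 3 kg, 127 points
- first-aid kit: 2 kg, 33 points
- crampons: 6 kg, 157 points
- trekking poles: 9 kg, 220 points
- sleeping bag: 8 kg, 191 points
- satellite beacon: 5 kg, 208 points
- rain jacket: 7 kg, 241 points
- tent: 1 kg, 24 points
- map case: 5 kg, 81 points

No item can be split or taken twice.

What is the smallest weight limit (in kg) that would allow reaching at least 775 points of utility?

24

Need the lightest bundle worth ≥ 775.
bear canister + trekking poles + satellite beacon + rain jacket reaches 796 using 24 kg.
Below 24 kg the best achievable stays under 775.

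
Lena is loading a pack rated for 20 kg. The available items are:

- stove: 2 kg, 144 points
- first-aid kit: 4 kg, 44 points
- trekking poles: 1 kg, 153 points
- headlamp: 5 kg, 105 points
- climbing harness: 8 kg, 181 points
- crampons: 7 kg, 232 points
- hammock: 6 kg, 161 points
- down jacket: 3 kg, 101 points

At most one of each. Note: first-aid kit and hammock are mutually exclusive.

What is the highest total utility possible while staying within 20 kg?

Ranking by ratio (utility/kg): trekking poles 153.00, stove 72.00, down jacket 33.67.
Stove + trekking poles + crampons + hammock + down jacket uses 19 of the 20 kg and totals 791.
Runner-up stove + trekking poles + climbing harness + hammock + down jacket tops out at 740.

791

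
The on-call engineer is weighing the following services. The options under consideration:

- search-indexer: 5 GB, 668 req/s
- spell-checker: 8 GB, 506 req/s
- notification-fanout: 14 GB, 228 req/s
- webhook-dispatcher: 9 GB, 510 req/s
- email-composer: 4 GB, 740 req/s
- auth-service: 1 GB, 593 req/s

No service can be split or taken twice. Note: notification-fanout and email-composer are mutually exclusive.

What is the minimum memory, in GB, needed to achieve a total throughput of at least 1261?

5

Look for the lowest-memory combination reaching 1261.
Taking email-composer + auth-service gives 1333 (≥ 1261) for 5 GB.
No combination under 5 GB hits 1261.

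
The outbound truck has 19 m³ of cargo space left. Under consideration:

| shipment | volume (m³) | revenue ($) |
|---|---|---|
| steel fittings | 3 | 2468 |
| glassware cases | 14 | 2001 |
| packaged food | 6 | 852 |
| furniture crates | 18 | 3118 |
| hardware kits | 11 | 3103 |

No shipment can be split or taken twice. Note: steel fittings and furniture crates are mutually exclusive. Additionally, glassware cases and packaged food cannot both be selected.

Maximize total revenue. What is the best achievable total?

5571

Density check — steel fittings 822.67, hardware kits 282.09, furniture crates 173.22, glassware cases 142.93 are the best per m³.
The ratio ordering already packs tightly: steel fittings + hardware kits, 14 m³, 5571.
An exhaustive check of the 32 subsets confirms 5571.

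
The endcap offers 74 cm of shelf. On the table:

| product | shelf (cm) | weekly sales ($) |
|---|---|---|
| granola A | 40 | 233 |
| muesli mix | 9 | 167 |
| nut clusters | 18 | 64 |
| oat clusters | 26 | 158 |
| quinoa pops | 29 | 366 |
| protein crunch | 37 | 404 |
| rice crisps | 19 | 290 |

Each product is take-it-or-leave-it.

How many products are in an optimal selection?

3

Best achievable weekly sales is 861.
One optimal bundle: muesli mix + protein crunch + rice crisps (65 cm).
Every optimal selection uses 3 products.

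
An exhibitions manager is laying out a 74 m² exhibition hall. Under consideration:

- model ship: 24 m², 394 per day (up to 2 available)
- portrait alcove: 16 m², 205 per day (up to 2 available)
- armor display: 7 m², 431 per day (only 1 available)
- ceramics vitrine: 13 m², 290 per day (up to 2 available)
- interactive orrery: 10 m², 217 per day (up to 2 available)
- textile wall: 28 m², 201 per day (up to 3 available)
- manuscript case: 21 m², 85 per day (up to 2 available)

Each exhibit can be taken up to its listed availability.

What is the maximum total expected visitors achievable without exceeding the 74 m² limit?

1650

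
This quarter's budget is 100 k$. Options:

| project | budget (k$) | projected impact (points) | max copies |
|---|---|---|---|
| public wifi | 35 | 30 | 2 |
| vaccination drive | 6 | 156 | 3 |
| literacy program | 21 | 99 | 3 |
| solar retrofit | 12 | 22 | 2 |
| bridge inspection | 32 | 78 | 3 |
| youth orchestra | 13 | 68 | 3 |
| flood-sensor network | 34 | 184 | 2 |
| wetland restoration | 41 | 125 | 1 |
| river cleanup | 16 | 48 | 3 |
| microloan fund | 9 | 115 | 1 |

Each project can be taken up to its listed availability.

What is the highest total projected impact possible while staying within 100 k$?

Taking the top-ratio projects first gives 3×vaccination drive + 2×flood-sensor network + microloan fund for 951 (95 k$).
Replace flood-sensor network with 3×youth orchestra: the trade gains 20 net, giving 971 at 100 k$.

971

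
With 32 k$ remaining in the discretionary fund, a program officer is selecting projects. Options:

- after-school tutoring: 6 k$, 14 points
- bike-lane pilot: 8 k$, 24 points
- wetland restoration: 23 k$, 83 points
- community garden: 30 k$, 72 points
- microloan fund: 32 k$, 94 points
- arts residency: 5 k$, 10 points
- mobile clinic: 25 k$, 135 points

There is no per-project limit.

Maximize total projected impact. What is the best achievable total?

149

Taking after-school tutoring + mobile clinic: 31 k$ used, 149 in projected impact.
Every other selection either busts 32 k$ or fails to beat 149.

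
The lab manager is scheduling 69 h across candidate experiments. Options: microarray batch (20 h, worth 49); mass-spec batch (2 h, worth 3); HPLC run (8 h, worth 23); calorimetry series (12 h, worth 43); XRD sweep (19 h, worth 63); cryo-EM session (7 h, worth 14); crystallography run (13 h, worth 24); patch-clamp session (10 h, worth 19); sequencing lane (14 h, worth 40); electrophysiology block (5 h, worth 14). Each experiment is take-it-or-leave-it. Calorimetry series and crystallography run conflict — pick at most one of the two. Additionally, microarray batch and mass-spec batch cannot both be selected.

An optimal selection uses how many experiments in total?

6

Optimal total is 202.
HPLC run + calorimetry series + XRD sweep + patch-clamp session + sequencing lane + electrophysiology block hits 202 at 68 h.
Every optimal selection uses 6 experiments.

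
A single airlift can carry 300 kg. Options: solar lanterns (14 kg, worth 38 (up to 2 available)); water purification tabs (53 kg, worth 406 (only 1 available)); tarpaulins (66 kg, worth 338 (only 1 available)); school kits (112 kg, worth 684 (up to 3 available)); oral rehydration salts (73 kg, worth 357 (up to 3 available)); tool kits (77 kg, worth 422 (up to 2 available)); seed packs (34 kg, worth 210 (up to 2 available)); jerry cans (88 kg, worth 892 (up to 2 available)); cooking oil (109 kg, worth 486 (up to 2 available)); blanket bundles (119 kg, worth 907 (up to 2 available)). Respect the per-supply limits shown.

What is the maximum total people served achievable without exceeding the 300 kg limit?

Taking the top-ratio supplies first gives water purification tabs + 2×seed packs + 2×jerry cans for 2610 (297 kg).
Replace water purification tabs and 2×seed packs with blanket bundles: the trade gains 81 net, giving 2691 at 295 kg.
Nothing else within 300 kg beats 2691.

2691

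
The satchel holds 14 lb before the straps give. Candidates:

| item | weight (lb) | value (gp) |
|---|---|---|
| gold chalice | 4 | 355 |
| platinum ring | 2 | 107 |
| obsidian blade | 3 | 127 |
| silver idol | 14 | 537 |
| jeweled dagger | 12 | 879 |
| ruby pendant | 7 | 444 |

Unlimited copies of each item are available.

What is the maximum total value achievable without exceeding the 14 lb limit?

1172

Best packing: 3×gold chalice + platinum ring — 14 lb, 1172 total.
Every other selection either busts 14 lb or fails to beat 1172.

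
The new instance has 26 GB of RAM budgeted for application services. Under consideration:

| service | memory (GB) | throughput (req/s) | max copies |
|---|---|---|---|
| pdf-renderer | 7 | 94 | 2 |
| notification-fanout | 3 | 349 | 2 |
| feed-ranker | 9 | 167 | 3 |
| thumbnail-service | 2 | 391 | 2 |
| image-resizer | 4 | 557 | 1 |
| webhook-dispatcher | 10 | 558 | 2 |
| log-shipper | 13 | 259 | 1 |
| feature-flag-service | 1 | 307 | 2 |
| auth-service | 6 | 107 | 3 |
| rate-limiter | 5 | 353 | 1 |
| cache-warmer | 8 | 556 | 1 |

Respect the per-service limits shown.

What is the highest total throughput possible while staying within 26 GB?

3211

By throughput per GB: feature-flag-service 307.00, thumbnail-service 195.50, image-resizer 139.25 lead.
Greedy by ratio would take 2×notification-fanout + 2×thumbnail-service + image-resizer + 2×feature-flag-service + rate-limiter: 21 GB used, total 3004.
The 3 GB tied up in notification-fanout is better spent on cache-warmer — total rises to 3211 (26 GB).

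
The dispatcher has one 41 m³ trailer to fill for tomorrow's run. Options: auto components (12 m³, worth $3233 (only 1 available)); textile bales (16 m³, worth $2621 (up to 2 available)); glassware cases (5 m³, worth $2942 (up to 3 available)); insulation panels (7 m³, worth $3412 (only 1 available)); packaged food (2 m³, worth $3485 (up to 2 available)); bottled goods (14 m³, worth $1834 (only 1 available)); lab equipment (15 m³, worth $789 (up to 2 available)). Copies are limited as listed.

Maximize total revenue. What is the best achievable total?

Best packing: auto components + 3×glassware cases + insulation panels + 2×packaged food — 38 m³, 22441 total.
The spare 3 m³ is too small for any remaining shipment, and no exchange beats 22441.

22441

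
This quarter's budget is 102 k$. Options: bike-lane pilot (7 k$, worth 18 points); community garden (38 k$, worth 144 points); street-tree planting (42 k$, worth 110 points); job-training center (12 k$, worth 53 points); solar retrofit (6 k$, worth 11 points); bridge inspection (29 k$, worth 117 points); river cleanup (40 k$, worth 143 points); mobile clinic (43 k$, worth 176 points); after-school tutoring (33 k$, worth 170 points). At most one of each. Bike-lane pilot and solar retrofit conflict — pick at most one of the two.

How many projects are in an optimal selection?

Best achievable projected impact is 431.
One optimal bundle: community garden + bridge inspection + after-school tutoring (100 k$).
Any selection reaching 431 contains exactly 3 projects.

3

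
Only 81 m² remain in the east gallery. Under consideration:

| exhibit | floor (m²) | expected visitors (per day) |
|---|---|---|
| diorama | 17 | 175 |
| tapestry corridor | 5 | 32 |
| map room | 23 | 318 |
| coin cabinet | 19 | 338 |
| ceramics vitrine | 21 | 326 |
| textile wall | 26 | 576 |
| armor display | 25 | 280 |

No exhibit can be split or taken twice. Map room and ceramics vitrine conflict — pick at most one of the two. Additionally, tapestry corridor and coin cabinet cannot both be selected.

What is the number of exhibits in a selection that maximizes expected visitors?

3

Best achievable expected visitors is 1240.
One optimal bundle: coin cabinet + ceramics vitrine + textile wall (66 m²).
Every optimal selection uses 3 exhibits.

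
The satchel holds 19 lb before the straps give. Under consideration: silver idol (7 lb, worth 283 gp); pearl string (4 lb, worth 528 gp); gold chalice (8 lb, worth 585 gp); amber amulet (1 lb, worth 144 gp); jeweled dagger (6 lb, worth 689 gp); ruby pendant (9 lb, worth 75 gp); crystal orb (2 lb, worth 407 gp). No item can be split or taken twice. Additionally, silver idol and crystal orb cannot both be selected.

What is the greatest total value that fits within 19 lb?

Taking the top-ratio items first gives pearl string + amber amulet + jeweled dagger + crystal orb for 1768 (13 lb).
The 2 lb tied up in crystal orb is better spent on gold chalice — total rises to 1946 (19 lb).

1946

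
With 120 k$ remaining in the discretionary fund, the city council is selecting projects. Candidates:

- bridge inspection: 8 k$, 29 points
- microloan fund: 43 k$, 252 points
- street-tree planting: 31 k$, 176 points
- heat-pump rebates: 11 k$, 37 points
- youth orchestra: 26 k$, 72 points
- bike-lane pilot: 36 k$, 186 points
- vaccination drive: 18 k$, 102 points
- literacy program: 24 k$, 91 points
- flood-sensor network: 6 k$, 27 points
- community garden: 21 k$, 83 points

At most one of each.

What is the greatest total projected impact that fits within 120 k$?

643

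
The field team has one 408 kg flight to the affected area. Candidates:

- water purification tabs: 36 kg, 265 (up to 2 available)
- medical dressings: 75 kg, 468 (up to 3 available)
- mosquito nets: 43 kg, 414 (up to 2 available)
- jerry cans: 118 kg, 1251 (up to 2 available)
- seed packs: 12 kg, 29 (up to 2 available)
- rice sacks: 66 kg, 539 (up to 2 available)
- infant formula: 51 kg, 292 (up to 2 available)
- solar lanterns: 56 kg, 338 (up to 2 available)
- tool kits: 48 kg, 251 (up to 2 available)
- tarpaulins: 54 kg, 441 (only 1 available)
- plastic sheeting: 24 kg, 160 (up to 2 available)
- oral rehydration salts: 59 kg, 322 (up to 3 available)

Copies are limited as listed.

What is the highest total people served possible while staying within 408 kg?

Density check — jerry cans 10.60, mosquito nets 9.63, rice sacks 8.17, tarpaulins 8.17 are the best per kg.
The ratio heuristic lands on 2×mosquito nets + 2×jerry cans + seed packs + rice sacks (3898) but leaves 8 kg idle.
Dropping seed packs and rice sacks frees 78 kg; slotting in tarpaulins + plastic sheeting (78 kg) lifts the total to 3931 at 400 kg.
Nothing else within 408 kg beats 3931.

3931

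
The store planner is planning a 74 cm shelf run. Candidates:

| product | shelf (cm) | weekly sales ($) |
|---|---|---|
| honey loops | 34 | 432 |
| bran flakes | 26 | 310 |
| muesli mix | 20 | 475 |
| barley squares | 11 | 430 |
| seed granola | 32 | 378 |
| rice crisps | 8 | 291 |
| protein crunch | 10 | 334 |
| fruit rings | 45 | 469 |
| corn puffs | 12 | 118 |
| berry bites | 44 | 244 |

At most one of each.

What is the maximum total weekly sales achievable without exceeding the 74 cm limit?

1648

Best packing: muesli mix + barley squares + rice crisps + protein crunch + corn puffs — 61 cm, 1648 total.
Runner-up honey loops + muesli mix + barley squares + rice crisps tops out at 1628.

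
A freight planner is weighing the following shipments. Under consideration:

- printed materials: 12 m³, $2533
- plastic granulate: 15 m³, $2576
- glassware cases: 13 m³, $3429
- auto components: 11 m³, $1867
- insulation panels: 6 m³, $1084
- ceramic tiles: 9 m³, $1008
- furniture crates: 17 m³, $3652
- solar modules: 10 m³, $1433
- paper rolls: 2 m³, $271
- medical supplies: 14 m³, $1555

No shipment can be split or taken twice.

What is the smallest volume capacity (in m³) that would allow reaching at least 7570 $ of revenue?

36

Minimise m³ subject to total revenue ≥ 7570.
printed materials + glassware cases + auto components reaches 7829 using 36 m³.
Below 36 m³ the best achievable stays under 7570.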